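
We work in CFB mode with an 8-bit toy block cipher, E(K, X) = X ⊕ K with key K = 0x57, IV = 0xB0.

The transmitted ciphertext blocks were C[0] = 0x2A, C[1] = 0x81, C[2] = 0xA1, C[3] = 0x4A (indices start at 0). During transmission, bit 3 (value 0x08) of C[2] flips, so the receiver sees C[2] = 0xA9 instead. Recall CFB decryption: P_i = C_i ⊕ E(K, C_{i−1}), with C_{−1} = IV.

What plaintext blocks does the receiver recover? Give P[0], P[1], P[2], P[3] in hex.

P[0] = 0xCD, P[1] = 0xFC, P[2] = 0x7F, P[3] = 0xB4

Only C[2] changed, to 0xA9. In CFB, a change in C_i flips the same bit in P_i and garbles P_{i+1}. Decrypting the received ciphertext:
P[0]: E(K, 0xB0) = 0xE7; 0x2A ⊕ 0xE7 = 0xCD.
P[1]: E(K, 0x2A) = 0x7D; 0x81 ⊕ 0x7D = 0xFC.
P[2]: E(K, 0x81) = 0xD6; 0xA9 ⊕ 0xD6 = 0x7F.
P[3]: E(K, 0xA9) = 0xFE; 0x4A ⊕ 0xFE = 0xB4.
Blocks that differ from the original plaintext: P[2], P[3].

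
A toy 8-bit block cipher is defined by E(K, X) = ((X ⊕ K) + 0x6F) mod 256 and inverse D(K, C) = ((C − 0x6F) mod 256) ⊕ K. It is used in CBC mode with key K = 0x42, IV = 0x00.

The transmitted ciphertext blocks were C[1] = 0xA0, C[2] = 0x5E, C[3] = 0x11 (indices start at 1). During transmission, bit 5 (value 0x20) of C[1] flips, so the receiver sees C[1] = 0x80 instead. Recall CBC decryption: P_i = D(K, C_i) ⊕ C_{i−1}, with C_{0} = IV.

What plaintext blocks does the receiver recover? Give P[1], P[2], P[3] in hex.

P[1] = 0x53, P[2] = 0x2D, P[3] = 0xBE

Only C[1] changed, to 0x80. In CBC, a change in C_i garbles P_i and flips the same bit in P_{i+1}. Decrypting the received ciphertext:
P[1]: D(K, 0x80) = 0x53; 0x53 ⊕ 0x00 = 0x53.
P[2]: D(K, 0x5E) = 0xAD; 0xAD ⊕ 0x80 = 0x2D.
P[3]: D(K, 0x11) = 0xE0; 0xE0 ⊕ 0x5E = 0xBE.
Blocks that differ from the original plaintext: P[1], P[2].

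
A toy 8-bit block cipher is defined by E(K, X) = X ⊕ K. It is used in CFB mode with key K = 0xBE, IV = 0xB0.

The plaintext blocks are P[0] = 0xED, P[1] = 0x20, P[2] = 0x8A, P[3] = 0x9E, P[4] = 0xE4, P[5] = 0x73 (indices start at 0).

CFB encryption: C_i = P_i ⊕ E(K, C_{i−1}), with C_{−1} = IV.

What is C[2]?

C[0]: E(K, 0xB0) = 0x0E; 0xED ⊕ 0x0E = 0xE3.
C[1]: E(K, 0xE3) = 0x5D; 0x20 ⊕ 0x5D = 0x7D.
C[2]: E(K, 0x7D) = 0xC3; 0x8A ⊕ 0xC3 = 0x49.

C[2] = 0x49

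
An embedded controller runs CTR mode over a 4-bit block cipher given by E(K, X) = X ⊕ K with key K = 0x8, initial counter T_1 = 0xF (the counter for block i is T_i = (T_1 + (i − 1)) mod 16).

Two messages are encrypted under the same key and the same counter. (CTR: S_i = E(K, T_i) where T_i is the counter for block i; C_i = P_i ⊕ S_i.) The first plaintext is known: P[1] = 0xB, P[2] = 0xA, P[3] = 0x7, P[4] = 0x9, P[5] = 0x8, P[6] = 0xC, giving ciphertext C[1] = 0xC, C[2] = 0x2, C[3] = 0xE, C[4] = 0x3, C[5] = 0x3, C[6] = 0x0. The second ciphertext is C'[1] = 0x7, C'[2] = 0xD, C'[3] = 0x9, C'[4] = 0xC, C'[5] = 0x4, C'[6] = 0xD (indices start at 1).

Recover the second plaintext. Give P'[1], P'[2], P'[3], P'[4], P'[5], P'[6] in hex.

P'[1] = 0x0, P'[2] = 0x5, P'[3] = 0x0, P'[4] = 0x6, P'[5] = 0xF, P'[6] = 0x1

In CTR with a reused counter, both messages share the same keystream S_i, so C_i ⊕ C'_i = P_i ⊕ P'_i and thus P'_i = P_i ⊕ C_i ⊕ C'_i.
P'[1]: 0xB ⊕ 0xC ⊕ 0x7 = 0x0.
P'[2]: 0xA ⊕ 0x2 ⊕ 0xD = 0x5.
P'[3]: 0x7 ⊕ 0xE ⊕ 0x9 = 0x0.
P'[4]: 0x9 ⊕ 0x3 ⊕ 0xC = 0x6.
P'[5]: 0x8 ⊕ 0x3 ⊕ 0x4 = 0xF.
P'[6]: 0xC ⊕ 0x0 ⊕ 0xD = 0x1.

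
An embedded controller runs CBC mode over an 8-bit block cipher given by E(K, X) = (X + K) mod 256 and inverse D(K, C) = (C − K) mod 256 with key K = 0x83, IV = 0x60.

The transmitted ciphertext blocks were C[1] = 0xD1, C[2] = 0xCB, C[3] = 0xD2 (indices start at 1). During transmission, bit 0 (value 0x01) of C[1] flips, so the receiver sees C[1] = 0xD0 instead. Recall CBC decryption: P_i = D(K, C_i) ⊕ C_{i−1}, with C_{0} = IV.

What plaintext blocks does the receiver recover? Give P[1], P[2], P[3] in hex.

Only C[1] changed, to 0xD0. In CBC, a change in C_i garbles P_i and flips the same bit in P_{i+1}. Decrypting the received ciphertext:
P[1]: D(K, 0xD0) = 0x4D; 0x4D ⊕ 0x60 = 0x2D.
P[2]: D(K, 0xCB) = 0x48; 0x48 ⊕ 0xD0 = 0x98.
P[3]: D(K, 0xD2) = 0x4F; 0x4F ⊕ 0xCB = 0x84.
Blocks that differ from the original plaintext: P[1], P[2].

P[1] = 0x2D, P[2] = 0x98, P[3] = 0x84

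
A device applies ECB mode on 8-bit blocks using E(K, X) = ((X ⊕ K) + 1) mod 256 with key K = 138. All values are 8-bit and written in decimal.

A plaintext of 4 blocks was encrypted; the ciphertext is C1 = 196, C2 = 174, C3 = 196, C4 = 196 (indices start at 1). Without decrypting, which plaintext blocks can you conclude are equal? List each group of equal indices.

ECB encrypts each block independently with the same key, so equal ciphertext blocks imply equal plaintext blocks.
C1 = C3 = C4 = 196, so P1 = P3 = P4.

P1 = P3 = P4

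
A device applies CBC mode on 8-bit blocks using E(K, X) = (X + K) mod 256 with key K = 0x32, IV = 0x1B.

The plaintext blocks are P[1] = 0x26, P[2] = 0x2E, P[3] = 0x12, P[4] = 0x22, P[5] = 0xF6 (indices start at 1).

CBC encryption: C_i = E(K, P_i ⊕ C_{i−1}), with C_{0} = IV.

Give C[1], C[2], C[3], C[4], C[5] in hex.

C[1]: P[1] ⊕ 0x1B = 0x3D; E(K, 0x3D) = 0x6F.
C[2]: P[2] ⊕ 0x6F = 0x41; E(K, 0x41) = 0x73.
C[3]: P[3] ⊕ 0x73 = 0x61; E(K, 0x61) = 0x93.
C[4]: P[4] ⊕ 0x93 = 0xB1; E(K, 0xB1) = 0xE3.
C[5]: P[5] ⊕ 0xE3 = 0x15; E(K, 0x15) = 0x47.

C[1] = 0x6F, C[2] = 0x73, C[3] = 0x93, C[4] = 0xE3, C[5] = 0x47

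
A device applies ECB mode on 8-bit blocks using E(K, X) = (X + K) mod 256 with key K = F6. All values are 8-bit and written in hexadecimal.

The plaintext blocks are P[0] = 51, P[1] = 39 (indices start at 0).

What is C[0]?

C[0] = 47

ECB encryption: C_i = E(K, P_i).
C[0]: E(K, 51) = 47.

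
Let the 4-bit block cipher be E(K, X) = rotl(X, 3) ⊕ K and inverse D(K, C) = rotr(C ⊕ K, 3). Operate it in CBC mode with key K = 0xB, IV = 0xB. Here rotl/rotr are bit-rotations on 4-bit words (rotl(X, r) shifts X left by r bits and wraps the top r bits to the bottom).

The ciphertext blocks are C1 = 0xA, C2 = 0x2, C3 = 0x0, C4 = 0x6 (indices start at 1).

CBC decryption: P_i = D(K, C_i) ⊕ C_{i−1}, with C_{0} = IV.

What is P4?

P4: D(K, 0x6) = 0xB; 0xB ⊕ 0x0 = 0xB.

P4 = 0xB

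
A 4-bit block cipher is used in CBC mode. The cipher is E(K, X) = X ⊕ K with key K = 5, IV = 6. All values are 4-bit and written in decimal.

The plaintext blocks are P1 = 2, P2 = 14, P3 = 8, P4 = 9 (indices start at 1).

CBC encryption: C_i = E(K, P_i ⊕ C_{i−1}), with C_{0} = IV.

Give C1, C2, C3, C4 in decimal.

C1 = 1, C2 = 10, C3 = 7, C4 = 11

C1: P1 ⊕ 6 = 4; E(K, 4) = 1.
C2: P2 ⊕ 1 = 15; E(K, 15) = 10.
C3: P3 ⊕ 10 = 2; E(K, 2) = 7.
C4: P4 ⊕ 7 = 14; E(K, 14) = 11.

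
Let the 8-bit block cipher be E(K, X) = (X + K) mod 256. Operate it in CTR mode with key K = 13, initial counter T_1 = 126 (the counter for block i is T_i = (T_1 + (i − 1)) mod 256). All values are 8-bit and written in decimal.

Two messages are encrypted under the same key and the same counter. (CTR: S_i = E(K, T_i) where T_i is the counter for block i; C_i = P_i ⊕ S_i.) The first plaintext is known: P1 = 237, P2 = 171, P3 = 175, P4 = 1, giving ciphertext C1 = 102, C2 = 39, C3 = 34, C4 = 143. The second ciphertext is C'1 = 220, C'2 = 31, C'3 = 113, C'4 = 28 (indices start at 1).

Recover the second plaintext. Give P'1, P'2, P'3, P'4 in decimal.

In CTR with a reused counter, both messages share the same keystream S_i, so C_i ⊕ C'_i = P_i ⊕ P'_i and thus P'_i = P_i ⊕ C_i ⊕ C'_i.
P'1: 237 ⊕ 102 ⊕ 220 = 87.
P'2: 171 ⊕ 39 ⊕ 31 = 147.
P'3: 175 ⊕ 34 ⊕ 113 = 252.
P'4: 1 ⊕ 143 ⊕ 28 = 146.

P'1 = 87, P'2 = 147, P'3 = 252, P'4 = 146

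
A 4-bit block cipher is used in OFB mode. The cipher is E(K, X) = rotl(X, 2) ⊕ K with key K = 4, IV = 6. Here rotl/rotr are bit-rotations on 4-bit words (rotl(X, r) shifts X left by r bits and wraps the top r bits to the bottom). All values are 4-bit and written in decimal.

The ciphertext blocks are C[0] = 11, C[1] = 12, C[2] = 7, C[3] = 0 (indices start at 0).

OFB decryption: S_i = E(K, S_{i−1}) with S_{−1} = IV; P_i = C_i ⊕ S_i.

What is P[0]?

P[0]: S = E(K, 6) = 13; 11 ⊕ 13 = 6.

P[0] = 6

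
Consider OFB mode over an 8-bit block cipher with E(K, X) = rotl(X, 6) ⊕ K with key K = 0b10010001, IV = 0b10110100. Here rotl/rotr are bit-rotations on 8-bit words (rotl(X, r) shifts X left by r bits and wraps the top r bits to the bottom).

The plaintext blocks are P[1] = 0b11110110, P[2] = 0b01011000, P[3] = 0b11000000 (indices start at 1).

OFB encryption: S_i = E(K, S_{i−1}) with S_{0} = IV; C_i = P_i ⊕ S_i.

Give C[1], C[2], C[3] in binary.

C[1] = 0b01001010, C[2] = 0b11100110, C[3] = 0b11111110

C[1]: S = E(K, 0b10110100) = 0b10111100; 0b11110110 ⊕ 0b10111100 = 0b01001010.
C[2]: S = E(K, 0b10111100) = 0b10111110; 0b01011000 ⊕ 0b10111110 = 0b11100110.
C[3]: S = E(K, 0b10111110) = 0b00111110; 0b11000000 ⊕ 0b00111110 = 0b11111110.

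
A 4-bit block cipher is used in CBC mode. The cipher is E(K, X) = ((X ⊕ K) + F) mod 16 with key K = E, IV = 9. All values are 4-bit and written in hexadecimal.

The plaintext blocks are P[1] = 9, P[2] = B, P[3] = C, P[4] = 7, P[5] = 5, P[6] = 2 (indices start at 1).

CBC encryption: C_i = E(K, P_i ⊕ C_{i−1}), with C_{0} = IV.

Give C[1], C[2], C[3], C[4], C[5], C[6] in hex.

C[1] = D, C[2] = 7, C[3] = 4, C[4] = C, C[5] = 6, C[6] = 9

C[1]: P[1] ⊕ 9 = 0; E(K, 0) = D.
C[2]: P[2] ⊕ D = 6; E(K, 6) = 7.
C[3]: P[3] ⊕ 7 = B; E(K, B) = 4.
C[4]: P[4] ⊕ 4 = 3; E(K, 3) = C.
C[5]: P[5] ⊕ C = 9; E(K, 9) = 6.
C[6]: P[6] ⊕ 6 = 4; E(K, 4) = 9.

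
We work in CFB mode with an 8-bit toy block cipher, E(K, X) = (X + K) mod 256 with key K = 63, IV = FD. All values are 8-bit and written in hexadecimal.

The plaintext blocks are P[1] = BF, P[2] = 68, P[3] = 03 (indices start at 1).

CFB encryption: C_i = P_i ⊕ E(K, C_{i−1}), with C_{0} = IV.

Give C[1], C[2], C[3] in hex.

C[1] = DF, C[2] = 2A, C[3] = 8E

C[1]: E(K, FD) = 60; BF ⊕ 60 = DF.
C[2]: E(K, DF) = 42; 68 ⊕ 42 = 2A.
C[3]: E(K, 2A) = 8D; 03 ⊕ 8D = 8E.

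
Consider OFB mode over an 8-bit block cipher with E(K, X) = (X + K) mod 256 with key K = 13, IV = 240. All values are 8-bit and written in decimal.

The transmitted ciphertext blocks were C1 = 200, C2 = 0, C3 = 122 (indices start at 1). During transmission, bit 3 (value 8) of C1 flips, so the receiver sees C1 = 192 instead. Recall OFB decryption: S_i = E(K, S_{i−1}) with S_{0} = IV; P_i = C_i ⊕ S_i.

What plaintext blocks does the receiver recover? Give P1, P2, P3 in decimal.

Only C1 changed, to 192. In OFB, a change in C_i flips the same bit in P_i only; the keystream is unaffected. Decrypting the received ciphertext:
P1: S = E(K, 240) = 253; 192 ⊕ 253 = 61.
P2: S = E(K, 253) = 10; 0 ⊕ 10 = 10.
P3: S = E(K, 10) = 23; 122 ⊕ 23 = 109.
Blocks that differ from the original plaintext: P1.

P1 = 61, P2 = 10, P3 = 109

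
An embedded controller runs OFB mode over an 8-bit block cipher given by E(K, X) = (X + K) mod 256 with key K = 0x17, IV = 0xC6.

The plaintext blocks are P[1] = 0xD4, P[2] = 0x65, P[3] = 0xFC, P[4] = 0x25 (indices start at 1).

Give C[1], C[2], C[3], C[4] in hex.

OFB encryption: S_i = E(K, S_{i−1}) with S_{0} = IV; C_i = P_i ⊕ S_i.
C[1]: S = E(K, 0xC6) = 0xDD; 0xD4 ⊕ 0xDD = 0x09.
C[2]: S = E(K, 0xDD) = 0xF4; 0x65 ⊕ 0xF4 = 0x91.
C[3]: S = E(K, 0xF4) = 0x0B; 0xFC ⊕ 0x0B = 0xF7.
C[4]: S = E(K, 0x0B) = 0x22; 0x25 ⊕ 0x22 = 0x07.

C[1] = 0x09, C[2] = 0x91, C[3] = 0xF7, C[4] = 0x07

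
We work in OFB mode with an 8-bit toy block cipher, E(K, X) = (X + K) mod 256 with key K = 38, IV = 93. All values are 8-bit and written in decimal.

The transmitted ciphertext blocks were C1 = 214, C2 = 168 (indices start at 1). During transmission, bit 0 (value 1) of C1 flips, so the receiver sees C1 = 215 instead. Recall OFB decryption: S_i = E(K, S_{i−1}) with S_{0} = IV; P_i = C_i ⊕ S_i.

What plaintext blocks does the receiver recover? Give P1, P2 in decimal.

P1 = 84, P2 = 1

Only C1 changed, to 215. In OFB, a change in C_i flips the same bit in P_i only; the keystream is unaffected. Decrypting the received ciphertext:
P1: S = E(K, 93) = 131; 215 ⊕ 131 = 84.
P2: S = E(K, 131) = 169; 168 ⊕ 169 = 1.
Blocks that differ from the original plaintext: P1.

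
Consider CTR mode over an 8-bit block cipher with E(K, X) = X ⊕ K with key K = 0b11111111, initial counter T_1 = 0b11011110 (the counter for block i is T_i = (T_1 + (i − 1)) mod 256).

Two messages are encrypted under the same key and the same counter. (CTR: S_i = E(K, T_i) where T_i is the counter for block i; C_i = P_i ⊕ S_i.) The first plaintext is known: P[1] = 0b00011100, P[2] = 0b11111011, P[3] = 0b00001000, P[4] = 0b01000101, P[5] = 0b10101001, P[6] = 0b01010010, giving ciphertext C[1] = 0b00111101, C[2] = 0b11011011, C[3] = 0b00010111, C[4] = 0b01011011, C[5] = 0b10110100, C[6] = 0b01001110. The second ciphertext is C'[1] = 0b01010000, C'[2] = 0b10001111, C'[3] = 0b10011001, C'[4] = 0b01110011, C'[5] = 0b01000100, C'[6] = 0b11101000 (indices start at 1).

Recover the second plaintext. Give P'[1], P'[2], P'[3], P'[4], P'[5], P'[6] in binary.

P'[1] = 0b01110001, P'[2] = 0b10101111, P'[3] = 0b10000110, P'[4] = 0b01101101, P'[5] = 0b01011001, P'[6] = 0b11110100

In CTR with a reused counter, both messages share the same keystream S_i, so C_i ⊕ C'_i = P_i ⊕ P'_i and thus P'_i = P_i ⊕ C_i ⊕ C'_i.
P'[1]: 0b00011100 ⊕ 0b00111101 ⊕ 0b01010000 = 0b01110001.
P'[2]: 0b11111011 ⊕ 0b11011011 ⊕ 0b10001111 = 0b10101111.
P'[3]: 0b00001000 ⊕ 0b00010111 ⊕ 0b10011001 = 0b10000110.
P'[4]: 0b01000101 ⊕ 0b01011011 ⊕ 0b01110011 = 0b01101101.
P'[5]: 0b10101001 ⊕ 0b10110100 ⊕ 0b01000100 = 0b01011001.
P'[6]: 0b01010010 ⊕ 0b01001110 ⊕ 0b11101000 = 0b11110100.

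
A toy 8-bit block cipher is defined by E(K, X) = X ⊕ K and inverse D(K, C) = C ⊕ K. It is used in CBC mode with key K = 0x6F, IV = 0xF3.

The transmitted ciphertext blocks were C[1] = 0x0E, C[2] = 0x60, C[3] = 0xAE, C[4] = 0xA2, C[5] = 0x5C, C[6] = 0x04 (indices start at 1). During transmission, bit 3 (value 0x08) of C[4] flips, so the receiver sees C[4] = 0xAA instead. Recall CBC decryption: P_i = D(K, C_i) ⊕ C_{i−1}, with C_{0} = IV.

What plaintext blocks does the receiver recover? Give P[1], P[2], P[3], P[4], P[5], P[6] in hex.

Only C[4] changed, to 0xAA. In CBC, a change in C_i garbles P_i and flips the same bit in P_{i+1}. Decrypting the received ciphertext:
P[1]: D(K, 0x0E) = 0x61; 0x61 ⊕ 0xF3 = 0x92.
P[2]: D(K, 0x60) = 0x0F; 0x0F ⊕ 0x0E = 0x01.
P[3]: D(K, 0xAE) = 0xC1; 0xC1 ⊕ 0x60 = 0xA1.
P[4]: D(K, 0xAA) = 0xC5; 0xC5 ⊕ 0xAE = 0x6B.
P[5]: D(K, 0x5C) = 0x33; 0x33 ⊕ 0xAA = 0x99.
P[6]: D(K, 0x04) = 0x6B; 0x6B ⊕ 0x5C = 0x37.
Blocks that differ from the original plaintext: P[4], P[5].

P[1] = 0x92, P[2] = 0x01, P[3] = 0xA1, P[4] = 0x6B, P[5] = 0x99, P[6] = 0x37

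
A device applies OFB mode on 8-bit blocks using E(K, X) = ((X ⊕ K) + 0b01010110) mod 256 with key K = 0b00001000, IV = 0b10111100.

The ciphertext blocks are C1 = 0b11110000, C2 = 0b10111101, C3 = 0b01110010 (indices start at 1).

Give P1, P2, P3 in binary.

OFB decryption: S_i = E(K, S_{i−1}) with S_{0} = IV; P_i = C_i ⊕ S_i.
P1: S = E(K, 0b10111100) = 0b00001010; 0b11110000 ⊕ 0b00001010 = 0b11111010.
P2: S = E(K, 0b00001010) = 0b01011000; 0b10111101 ⊕ 0b01011000 = 0b11100101.
P3: S = E(K, 0b01011000) = 0b10100110; 0b01110010 ⊕ 0b10100110 = 0b11010100.

P1 = 0b11111010, P2 = 0b11100101, P3 = 0b11010100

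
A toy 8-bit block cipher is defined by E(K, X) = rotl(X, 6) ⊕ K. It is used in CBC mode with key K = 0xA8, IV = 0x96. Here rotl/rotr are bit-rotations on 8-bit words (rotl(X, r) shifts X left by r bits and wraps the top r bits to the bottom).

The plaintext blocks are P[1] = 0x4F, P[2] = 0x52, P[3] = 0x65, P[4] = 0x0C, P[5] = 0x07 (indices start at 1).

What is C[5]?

CBC encryption: C_i = E(K, P_i ⊕ C_{i−1}), with C_{0} = IV.
C[1]: P[1] ⊕ 0x96 = 0xD9; E(K, 0xD9) = 0xDE.
C[2]: P[2] ⊕ 0xDE = 0x8C; E(K, 0x8C) = 0x8B.
C[3]: P[3] ⊕ 0x8B = 0xEE; E(K, 0xEE) = 0x13.
C[4]: P[4] ⊕ 0x13 = 0x1F; E(K, 0x1F) = 0x6F.
C[5]: P[5] ⊕ 0x6F = 0x68; E(K, 0x68) = 0xB2.

C[5] = 0xB2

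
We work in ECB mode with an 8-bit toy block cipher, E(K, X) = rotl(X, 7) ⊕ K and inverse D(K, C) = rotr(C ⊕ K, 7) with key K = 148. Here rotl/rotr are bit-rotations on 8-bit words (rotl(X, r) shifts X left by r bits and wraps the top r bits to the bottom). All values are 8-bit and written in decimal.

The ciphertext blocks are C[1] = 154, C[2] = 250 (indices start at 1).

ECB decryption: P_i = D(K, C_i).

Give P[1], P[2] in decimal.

P[1]: D(K, 154) = 28.
P[2]: D(K, 250) = 220.

P[1] = 28, P[2] = 220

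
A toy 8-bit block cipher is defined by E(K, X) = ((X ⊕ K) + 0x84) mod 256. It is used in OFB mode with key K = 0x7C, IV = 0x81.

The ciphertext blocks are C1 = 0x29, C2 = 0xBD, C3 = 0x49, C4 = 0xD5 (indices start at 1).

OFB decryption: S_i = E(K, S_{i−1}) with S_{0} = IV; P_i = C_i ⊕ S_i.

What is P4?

P4 = 0x54

P1: S = E(K, 0x81) = 0x81; 0x29 ⊕ 0x81 = 0xA8.
P2: S = E(K, 0x81) = 0x81; 0xBD ⊕ 0x81 = 0x3C.
P3: S = E(K, 0x81) = 0x81; 0x49 ⊕ 0x81 = 0xC8.
P4: S = E(K, 0x81) = 0x81; 0xD5 ⊕ 0x81 = 0x54.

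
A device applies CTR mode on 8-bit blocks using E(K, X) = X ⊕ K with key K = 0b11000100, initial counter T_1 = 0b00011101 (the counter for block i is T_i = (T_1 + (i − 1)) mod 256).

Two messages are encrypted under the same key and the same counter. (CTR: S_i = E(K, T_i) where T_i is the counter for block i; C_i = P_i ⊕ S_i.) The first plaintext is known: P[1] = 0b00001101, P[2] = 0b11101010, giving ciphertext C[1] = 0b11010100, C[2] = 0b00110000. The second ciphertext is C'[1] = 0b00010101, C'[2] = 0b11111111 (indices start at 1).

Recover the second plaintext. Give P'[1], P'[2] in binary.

In CTR with a reused counter, both messages share the same keystream S_i, so C_i ⊕ C'_i = P_i ⊕ P'_i and thus P'_i = P_i ⊕ C_i ⊕ C'_i.
P'[1]: 0b00001101 ⊕ 0b11010100 ⊕ 0b00010101 = 0b11001100.
P'[2]: 0b11101010 ⊕ 0b00110000 ⊕ 0b11111111 = 0b00100101.

P'[1] = 0b11001100, P'[2] = 0b00100101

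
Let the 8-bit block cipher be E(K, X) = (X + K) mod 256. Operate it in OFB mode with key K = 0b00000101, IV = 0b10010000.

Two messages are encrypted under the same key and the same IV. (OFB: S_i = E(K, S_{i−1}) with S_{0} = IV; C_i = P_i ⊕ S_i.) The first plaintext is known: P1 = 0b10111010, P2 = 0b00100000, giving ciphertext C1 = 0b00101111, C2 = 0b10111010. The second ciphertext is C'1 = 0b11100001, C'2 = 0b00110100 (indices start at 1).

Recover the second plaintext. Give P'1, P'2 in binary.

P'1 = 0b01110100, P'2 = 0b10101110

In OFB with a reused IV, both messages share the same keystream S_i, so C_i ⊕ C'_i = P_i ⊕ P'_i and thus P'_i = P_i ⊕ C_i ⊕ C'_i.
P'1: 0b10111010 ⊕ 0b00101111 ⊕ 0b11100001 = 0b01110100.
P'2: 0b00100000 ⊕ 0b10111010 ⊕ 0b00110100 = 0b10101110.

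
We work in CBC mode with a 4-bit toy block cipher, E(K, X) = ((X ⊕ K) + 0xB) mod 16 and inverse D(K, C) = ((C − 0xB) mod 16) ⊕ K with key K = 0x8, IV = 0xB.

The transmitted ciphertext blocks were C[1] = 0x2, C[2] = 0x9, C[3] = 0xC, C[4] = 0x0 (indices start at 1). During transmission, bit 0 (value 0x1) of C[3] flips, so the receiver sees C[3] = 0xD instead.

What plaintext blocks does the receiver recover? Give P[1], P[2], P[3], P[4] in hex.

CBC decryption: P_i = D(K, C_i) ⊕ C_{i−1}, with C_{0} = IV.
Only C[3] changed, to 0xD. In CBC, a change in C_i garbles P_i and flips the same bit in P_{i+1}. Decrypting the received ciphertext:
P[1]: D(K, 0x2) = 0xF; 0xF ⊕ 0xB = 0x4.
P[2]: D(K, 0x9) = 0x6; 0x6 ⊕ 0x2 = 0x4.
P[3]: D(K, 0xD) = 0xA; 0xA ⊕ 0x9 = 0x3.
P[4]: D(K, 0x0) = 0xD; 0xD ⊕ 0xD = 0x0.
Blocks that differ from the original plaintext: P[3], P[4].

P[1] = 0x4, P[2] = 0x4, P[3] = 0x3, P[4] = 0x0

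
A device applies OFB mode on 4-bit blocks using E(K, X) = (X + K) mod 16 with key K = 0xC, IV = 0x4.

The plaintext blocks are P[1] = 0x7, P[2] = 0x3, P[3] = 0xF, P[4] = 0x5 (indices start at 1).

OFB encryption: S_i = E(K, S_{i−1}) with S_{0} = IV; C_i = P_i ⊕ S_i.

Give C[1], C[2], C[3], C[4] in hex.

C[1] = 0x7, C[2] = 0xF, C[3] = 0x7, C[4] = 0x1

C[1]: S = E(K, 0x4) = 0x0; 0x7 ⊕ 0x0 = 0x7.
C[2]: S = E(K, 0x0) = 0xC; 0x3 ⊕ 0xC = 0xF.
C[3]: S = E(K, 0xC) = 0x8; 0xF ⊕ 0x8 = 0x7.
C[4]: S = E(K, 0x8) = 0x4; 0x5 ⊕ 0x4 = 0x1.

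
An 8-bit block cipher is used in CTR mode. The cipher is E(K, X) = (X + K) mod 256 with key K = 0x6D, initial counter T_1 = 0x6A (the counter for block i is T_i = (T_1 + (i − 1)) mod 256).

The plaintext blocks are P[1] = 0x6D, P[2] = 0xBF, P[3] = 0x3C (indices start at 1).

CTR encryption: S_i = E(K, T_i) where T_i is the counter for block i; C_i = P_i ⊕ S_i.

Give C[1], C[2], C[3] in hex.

C[1]: T = 0x6A, S = E(K, T) = 0xD7; 0x6D ⊕ 0xD7 = 0xBA.
C[2]: T = 0x6B, S = E(K, T) = 0xD8; 0xBF ⊕ 0xD8 = 0x67.
C[3]: T = 0x6C, S = E(K, T) = 0xD9; 0x3C ⊕ 0xD9 = 0xE5.

C[1] = 0xBA, C[2] = 0x67, C[3] = 0xE5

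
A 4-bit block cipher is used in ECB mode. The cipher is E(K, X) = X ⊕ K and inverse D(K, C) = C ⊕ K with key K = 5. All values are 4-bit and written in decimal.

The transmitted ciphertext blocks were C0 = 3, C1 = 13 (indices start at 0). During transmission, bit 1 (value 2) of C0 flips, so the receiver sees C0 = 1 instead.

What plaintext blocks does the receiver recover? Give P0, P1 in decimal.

P0 = 4, P1 = 8

ECB decryption: P_i = D(K, C_i).
Only C0 changed, to 1. In ECB, a change in C_i affects only P_i. Decrypting the received ciphertext:
P0: D(K, 1) = 4.
P1: D(K, 13) = 8.
Blocks that differ from the original plaintext: P0.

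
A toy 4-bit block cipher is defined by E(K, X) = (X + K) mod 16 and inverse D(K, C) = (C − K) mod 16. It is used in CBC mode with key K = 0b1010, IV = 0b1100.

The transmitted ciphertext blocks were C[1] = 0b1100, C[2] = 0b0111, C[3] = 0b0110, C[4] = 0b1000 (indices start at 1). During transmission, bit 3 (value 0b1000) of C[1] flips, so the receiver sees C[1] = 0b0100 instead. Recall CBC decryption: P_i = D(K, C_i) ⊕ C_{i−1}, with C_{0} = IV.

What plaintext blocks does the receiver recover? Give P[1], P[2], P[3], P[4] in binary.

Only C[1] changed, to 0b0100. In CBC, a change in C_i garbles P_i and flips the same bit in P_{i+1}. Decrypting the received ciphertext:
P[1]: D(K, 0b0100) = 0b1010; 0b1010 ⊕ 0b1100 = 0b0110.
P[2]: D(K, 0b0111) = 0b1101; 0b1101 ⊕ 0b0100 = 0b1001.
P[3]: D(K, 0b0110) = 0b1100; 0b1100 ⊕ 0b0111 = 0b1011.
P[4]: D(K, 0b1000) = 0b1110; 0b1110 ⊕ 0b0110 = 0b1000.
Blocks that differ from the original plaintext: P[1], P[2].

P[1] = 0b0110, P[2] = 0b1001, P[3] = 0b1011, P[4] = 0b1000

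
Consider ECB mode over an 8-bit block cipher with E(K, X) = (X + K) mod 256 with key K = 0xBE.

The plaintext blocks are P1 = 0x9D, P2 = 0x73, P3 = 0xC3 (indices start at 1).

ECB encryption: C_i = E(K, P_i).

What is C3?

C3 = 0x81

C3: E(K, 0xC3) = 0x81.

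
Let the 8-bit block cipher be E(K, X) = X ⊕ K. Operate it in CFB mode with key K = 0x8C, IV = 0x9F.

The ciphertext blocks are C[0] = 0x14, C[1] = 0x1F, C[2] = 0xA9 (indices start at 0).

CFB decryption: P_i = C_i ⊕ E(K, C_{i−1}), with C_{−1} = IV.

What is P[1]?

P[1]: E(K, 0x14) = 0x98; 0x1F ⊕ 0x98 = 0x87.

P[1] = 0x87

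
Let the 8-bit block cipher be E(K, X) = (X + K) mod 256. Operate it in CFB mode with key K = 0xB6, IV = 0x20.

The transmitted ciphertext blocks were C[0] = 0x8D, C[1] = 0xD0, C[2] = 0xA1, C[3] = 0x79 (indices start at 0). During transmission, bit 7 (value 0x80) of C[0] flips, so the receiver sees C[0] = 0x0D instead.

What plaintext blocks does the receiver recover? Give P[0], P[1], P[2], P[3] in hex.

CFB decryption: P_i = C_i ⊕ E(K, C_{i−1}), with C_{−1} = IV.
Only C[0] changed, to 0x0D. In CFB, a change in C_i flips the same bit in P_i and garbles P_{i+1}. Decrypting the received ciphertext:
P[0]: E(K, 0x20) = 0xD6; 0x0D ⊕ 0xD6 = 0xDB.
P[1]: E(K, 0x0D) = 0xC3; 0xD0 ⊕ 0xC3 = 0x13.
P[2]: E(K, 0xD0) = 0x86; 0xA1 ⊕ 0x86 = 0x27.
P[3]: E(K, 0xA1) = 0x57; 0x79 ⊕ 0x57 = 0x2E.
Blocks that differ from the original plaintext: P[0], P[1].

P[0] = 0xDB, P[1] = 0x13, P[2] = 0x27, P[3] = 0x2E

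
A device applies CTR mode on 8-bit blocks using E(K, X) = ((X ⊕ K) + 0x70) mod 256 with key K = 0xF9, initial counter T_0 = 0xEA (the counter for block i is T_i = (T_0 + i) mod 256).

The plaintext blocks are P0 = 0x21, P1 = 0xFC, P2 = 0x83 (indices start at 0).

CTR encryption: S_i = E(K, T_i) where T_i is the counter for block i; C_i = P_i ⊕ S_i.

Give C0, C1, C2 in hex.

C0 = 0xA2, C1 = 0x7E, C2 = 0x06

C0: T = 0xEA, S = E(K, T) = 0x83; 0x21 ⊕ 0x83 = 0xA2.
C1: T = 0xEB, S = E(K, T) = 0x82; 0xFC ⊕ 0x82 = 0x7E.
C2: T = 0xEC, S = E(K, T) = 0x85; 0x83 ⊕ 0x85 = 0x06.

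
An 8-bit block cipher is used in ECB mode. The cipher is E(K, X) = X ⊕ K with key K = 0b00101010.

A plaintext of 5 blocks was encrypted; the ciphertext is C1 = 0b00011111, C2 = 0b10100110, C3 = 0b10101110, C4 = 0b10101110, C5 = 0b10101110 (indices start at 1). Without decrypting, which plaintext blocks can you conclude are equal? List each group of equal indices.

P3 = P4 = P5

ECB encrypts each block independently with the same key, so equal ciphertext blocks imply equal plaintext blocks.
C3 = C4 = C5 = 0b10101110, so P3 = P4 = P5.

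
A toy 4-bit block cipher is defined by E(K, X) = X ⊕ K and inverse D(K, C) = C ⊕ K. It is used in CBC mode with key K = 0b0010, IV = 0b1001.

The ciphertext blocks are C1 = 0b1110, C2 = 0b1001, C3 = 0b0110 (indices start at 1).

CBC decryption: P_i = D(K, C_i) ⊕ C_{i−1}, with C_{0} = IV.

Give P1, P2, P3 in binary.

P1: D(K, 0b1110) = 0b1100; 0b1100 ⊕ 0b1001 = 0b0101.
P2: D(K, 0b1001) = 0b1011; 0b1011 ⊕ 0b1110 = 0b0101.
P3: D(K, 0b0110) = 0b0100; 0b0100 ⊕ 0b1001 = 0b1101.

P1 = 0b0101, P2 = 0b0101, P3 = 0b1101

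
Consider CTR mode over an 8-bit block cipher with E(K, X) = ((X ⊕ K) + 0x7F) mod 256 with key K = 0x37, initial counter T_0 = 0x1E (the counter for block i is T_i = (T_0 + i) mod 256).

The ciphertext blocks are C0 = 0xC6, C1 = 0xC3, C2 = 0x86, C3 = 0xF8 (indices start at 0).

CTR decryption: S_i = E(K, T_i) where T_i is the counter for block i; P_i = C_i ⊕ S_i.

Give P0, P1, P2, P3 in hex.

P0: T = 0x1E, S = E(K, T) = 0xA8; 0xC6 ⊕ 0xA8 = 0x6E.
P1: T = 0x1F, S = E(K, T) = 0xA7; 0xC3 ⊕ 0xA7 = 0x64.
P2: T = 0x20, S = E(K, T) = 0x96; 0x86 ⊕ 0x96 = 0x10.
P3: T = 0x21, S = E(K, T) = 0x95; 0xF8 ⊕ 0x95 = 0x6D.

P0 = 0x6E, P1 = 0x64, P2 = 0x10, P3 = 0x6D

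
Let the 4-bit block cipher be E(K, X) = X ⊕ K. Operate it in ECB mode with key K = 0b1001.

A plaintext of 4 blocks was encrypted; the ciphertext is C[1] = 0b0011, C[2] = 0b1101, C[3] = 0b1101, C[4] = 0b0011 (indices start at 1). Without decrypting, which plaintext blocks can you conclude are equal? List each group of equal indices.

ECB encrypts each block independently with the same key, so equal ciphertext blocks imply equal plaintext blocks.
C[1] = C[4] = 0b0011, so P[1] = P[4].
C[2] = C[3] = 0b1101, so P[2] = P[3].

P[1] = P[4]; P[2] = P[3]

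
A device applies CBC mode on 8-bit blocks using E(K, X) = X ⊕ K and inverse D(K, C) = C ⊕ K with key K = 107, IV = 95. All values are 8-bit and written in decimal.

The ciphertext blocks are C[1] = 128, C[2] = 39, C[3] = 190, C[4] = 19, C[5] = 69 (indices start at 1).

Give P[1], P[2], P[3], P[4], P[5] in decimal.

P[1] = 180, P[2] = 204, P[3] = 242, P[4] = 198, P[5] = 61

CBC decryption: P_i = D(K, C_i) ⊕ C_{i−1}, with C_{0} = IV.
P[1]: D(K, 128) = 235; 235 ⊕ 95 = 180.
P[2]: D(K, 39) = 76; 76 ⊕ 128 = 204.
P[3]: D(K, 190) = 213; 213 ⊕ 39 = 242.
P[4]: D(K, 19) = 120; 120 ⊕ 190 = 198.
P[5]: D(K, 69) = 46; 46 ⊕ 19 = 61.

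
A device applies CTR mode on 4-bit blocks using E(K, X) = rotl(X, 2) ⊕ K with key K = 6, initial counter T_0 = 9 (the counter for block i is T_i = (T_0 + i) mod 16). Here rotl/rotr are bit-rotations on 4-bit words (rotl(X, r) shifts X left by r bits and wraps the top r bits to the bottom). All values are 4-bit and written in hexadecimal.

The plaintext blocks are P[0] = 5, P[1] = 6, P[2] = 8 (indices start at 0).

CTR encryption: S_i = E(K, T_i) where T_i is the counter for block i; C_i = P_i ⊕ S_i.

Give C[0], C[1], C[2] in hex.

C[0] = 5, C[1] = A, C[2] = 0

C[0]: T = 9, S = E(K, T) = 0; 5 ⊕ 0 = 5.
C[1]: T = A, S = E(K, T) = C; 6 ⊕ C = A.
C[2]: T = B, S = E(K, T) = 8; 8 ⊕ 8 = 0.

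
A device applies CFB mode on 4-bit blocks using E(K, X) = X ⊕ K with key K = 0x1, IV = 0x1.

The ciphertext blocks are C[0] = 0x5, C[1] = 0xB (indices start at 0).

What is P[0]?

P[0] = 0x5

CFB decryption: P_i = C_i ⊕ E(K, C_{i−1}), with C_{−1} = IV.
P[0]: E(K, 0x1) = 0x0; 0x5 ⊕ 0x0 = 0x5.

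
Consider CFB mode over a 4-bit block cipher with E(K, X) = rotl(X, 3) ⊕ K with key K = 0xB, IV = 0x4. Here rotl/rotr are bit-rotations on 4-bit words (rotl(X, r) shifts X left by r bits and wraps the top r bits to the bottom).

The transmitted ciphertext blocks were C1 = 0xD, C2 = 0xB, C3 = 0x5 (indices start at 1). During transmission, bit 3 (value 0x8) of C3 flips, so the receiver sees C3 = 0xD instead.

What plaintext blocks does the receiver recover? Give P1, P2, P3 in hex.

P1 = 0x4, P2 = 0xE, P3 = 0xB

CFB decryption: P_i = C_i ⊕ E(K, C_{i−1}), with C_{0} = IV.
Only C3 changed, to 0xD. In CFB, a change in C_i flips the same bit in P_i and garbles P_{i+1}. Decrypting the received ciphertext:
P1: E(K, 0x4) = 0x9; 0xD ⊕ 0x9 = 0x4.
P2: E(K, 0xD) = 0x5; 0xB ⊕ 0x5 = 0xE.
P3: E(K, 0xB) = 0x6; 0xD ⊕ 0x6 = 0xB.
Blocks that differ from the original plaintext: P3.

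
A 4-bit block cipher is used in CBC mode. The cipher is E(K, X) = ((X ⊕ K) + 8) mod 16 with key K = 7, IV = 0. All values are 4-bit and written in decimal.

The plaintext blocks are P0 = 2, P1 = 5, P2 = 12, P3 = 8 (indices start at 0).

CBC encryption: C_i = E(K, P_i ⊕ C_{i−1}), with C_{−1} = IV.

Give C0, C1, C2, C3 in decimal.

C0: P0 ⊕ 0 = 2; E(K, 2) = 13.
C1: P1 ⊕ 13 = 8; E(K, 8) = 7.
C2: P2 ⊕ 7 = 11; E(K, 11) = 4.
C3: P3 ⊕ 4 = 12; E(K, 12) = 3.

C0 = 13, C1 = 7, C2 = 4, C3 = 3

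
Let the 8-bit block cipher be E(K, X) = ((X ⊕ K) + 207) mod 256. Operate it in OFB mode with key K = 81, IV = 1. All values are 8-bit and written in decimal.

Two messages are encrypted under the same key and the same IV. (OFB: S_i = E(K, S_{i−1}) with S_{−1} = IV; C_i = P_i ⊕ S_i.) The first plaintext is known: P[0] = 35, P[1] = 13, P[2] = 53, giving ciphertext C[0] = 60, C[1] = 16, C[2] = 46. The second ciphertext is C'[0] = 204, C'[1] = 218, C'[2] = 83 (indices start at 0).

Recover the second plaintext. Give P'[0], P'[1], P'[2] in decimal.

P'[0] = 211, P'[1] = 199, P'[2] = 72

In OFB with a reused IV, both messages share the same keystream S_i, so C_i ⊕ C'_i = P_i ⊕ P'_i and thus P'_i = P_i ⊕ C_i ⊕ C'_i.
P'[0]: 35 ⊕ 60 ⊕ 204 = 211.
P'[1]: 13 ⊕ 16 ⊕ 218 = 199.
P'[2]: 53 ⊕ 46 ⊕ 83 = 72.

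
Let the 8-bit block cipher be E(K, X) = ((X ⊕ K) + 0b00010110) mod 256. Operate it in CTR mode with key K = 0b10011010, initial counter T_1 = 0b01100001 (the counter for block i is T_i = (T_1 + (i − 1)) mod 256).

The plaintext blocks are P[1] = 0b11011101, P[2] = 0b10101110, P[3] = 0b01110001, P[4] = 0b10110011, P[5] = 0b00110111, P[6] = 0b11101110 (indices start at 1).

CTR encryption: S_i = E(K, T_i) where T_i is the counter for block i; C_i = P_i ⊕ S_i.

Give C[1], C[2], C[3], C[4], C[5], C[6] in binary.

C[1]: T = 0b01100001, S = E(K, T) = 0b00010001; 0b11011101 ⊕ 0b00010001 = 0b11001100.
C[2]: T = 0b01100010, S = E(K, T) = 0b00001110; 0b10101110 ⊕ 0b00001110 = 0b10100000.
C[3]: T = 0b01100011, S = E(K, T) = 0b00001111; 0b01110001 ⊕ 0b00001111 = 0b01111110.
C[4]: T = 0b01100100, S = E(K, T) = 0b00010100; 0b10110011 ⊕ 0b00010100 = 0b10100111.
C[5]: T = 0b01100101, S = E(K, T) = 0b00010101; 0b00110111 ⊕ 0b00010101 = 0b00100010.
C[6]: T = 0b01100110, S = E(K, T) = 0b00010010; 0b11101110 ⊕ 0b00010010 = 0b11111100.

C[1] = 0b11001100, C[2] = 0b10100000, C[3] = 0b01111110, C[4] = 0b10100111, C[5] = 0b00100010, C[6] = 0b11111100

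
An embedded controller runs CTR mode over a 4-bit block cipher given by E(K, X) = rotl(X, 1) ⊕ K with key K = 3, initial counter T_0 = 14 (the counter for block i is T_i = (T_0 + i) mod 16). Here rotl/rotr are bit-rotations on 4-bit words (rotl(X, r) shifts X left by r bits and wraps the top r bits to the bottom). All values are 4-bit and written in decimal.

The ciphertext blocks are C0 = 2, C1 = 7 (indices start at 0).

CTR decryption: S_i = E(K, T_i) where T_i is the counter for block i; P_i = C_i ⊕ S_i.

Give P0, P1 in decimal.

P0 = 12, P1 = 11

P0: T = 14, S = E(K, T) = 14; 2 ⊕ 14 = 12.
P1: T = 15, S = E(K, T) = 12; 7 ⊕ 12 = 11.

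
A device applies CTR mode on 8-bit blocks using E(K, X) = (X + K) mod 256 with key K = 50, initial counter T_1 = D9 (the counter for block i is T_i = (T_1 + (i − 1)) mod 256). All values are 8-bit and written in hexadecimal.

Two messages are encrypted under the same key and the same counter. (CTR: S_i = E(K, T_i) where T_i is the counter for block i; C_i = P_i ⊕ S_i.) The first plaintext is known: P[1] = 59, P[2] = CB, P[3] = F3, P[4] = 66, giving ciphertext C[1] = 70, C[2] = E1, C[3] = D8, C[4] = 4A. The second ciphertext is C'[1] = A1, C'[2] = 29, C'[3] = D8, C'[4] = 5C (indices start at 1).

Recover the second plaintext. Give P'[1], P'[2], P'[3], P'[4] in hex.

P'[1] = 88, P'[2] = 03, P'[3] = F3, P'[4] = 70

In CTR with a reused counter, both messages share the same keystream S_i, so C_i ⊕ C'_i = P_i ⊕ P'_i and thus P'_i = P_i ⊕ C_i ⊕ C'_i.
P'[1]: 59 ⊕ 70 ⊕ A1 = 88.
P'[2]: CB ⊕ E1 ⊕ 29 = 03.
P'[3]: F3 ⊕ D8 ⊕ D8 = F3.
P'[4]: 66 ⊕ 4A ⊕ 5C = 70.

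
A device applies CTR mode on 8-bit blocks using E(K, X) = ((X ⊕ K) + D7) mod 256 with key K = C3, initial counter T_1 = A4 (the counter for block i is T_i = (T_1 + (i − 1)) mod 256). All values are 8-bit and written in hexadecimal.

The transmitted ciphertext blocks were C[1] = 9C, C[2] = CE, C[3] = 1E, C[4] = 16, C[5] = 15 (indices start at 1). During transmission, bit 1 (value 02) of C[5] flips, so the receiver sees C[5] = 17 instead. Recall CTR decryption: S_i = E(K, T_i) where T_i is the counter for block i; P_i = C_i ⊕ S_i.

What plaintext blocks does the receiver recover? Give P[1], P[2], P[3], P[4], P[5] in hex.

Only C[5] changed, to 17. In CTR, a change in C_i flips the same bit in P_i only; the keystream is unaffected. Decrypting the received ciphertext:
P[1]: T = A4, S = E(K, T) = 3E; 9C ⊕ 3E = A2.
P[2]: T = A5, S = E(K, T) = 3D; CE ⊕ 3D = F3.
P[3]: T = A6, S = E(K, T) = 3C; 1E ⊕ 3C = 22.
P[4]: T = A7, S = E(K, T) = 3B; 16 ⊕ 3B = 2D.
P[5]: T = A8, S = E(K, T) = 42; 17 ⊕ 42 = 55.
Blocks that differ from the original plaintext: P[5].

P[1] = A2, P[2] = F3, P[3] = 22, P[4] = 2D, P[5] = 55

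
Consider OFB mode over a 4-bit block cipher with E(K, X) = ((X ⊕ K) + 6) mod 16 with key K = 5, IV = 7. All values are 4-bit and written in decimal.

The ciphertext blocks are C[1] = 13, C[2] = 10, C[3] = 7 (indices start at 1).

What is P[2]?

OFB decryption: S_i = E(K, S_{i−1}) with S_{0} = IV; P_i = C_i ⊕ S_i.
P[1]: S = E(K, 7) = 8; 13 ⊕ 8 = 5.
P[2]: S = E(K, 8) = 3; 10 ⊕ 3 = 9.

P[2] = 9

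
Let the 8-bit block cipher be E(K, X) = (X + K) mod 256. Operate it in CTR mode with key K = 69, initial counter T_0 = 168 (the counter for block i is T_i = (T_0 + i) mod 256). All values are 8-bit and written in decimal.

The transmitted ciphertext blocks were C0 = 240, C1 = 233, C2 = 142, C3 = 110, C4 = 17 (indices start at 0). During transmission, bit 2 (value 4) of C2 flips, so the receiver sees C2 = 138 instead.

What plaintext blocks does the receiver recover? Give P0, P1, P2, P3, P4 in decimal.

P0 = 29, P1 = 7, P2 = 101, P3 = 158, P4 = 224

CTR decryption: S_i = E(K, T_i) where T_i is the counter for block i; P_i = C_i ⊕ S_i.
Only C2 changed, to 138. In CTR, a change in C_i flips the same bit in P_i only; the keystream is unaffected. Decrypting the received ciphertext:
P0: T = 168, S = E(K, T) = 237; 240 ⊕ 237 = 29.
P1: T = 169, S = E(K, T) = 238; 233 ⊕ 238 = 7.
P2: T = 170, S = E(K, T) = 239; 138 ⊕ 239 = 101.
P3: T = 171, S = E(K, T) = 240; 110 ⊕ 240 = 158.
P4: T = 172, S = E(K, T) = 241; 17 ⊕ 241 = 224.
Blocks that differ from the original plaintext: P2.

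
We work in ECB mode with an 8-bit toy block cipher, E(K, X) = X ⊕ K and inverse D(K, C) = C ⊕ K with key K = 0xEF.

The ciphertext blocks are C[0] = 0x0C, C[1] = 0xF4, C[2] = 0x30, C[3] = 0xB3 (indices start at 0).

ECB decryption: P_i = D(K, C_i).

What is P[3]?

P[3] = 0x5C

P[3]: D(K, 0xB3) = 0x5C.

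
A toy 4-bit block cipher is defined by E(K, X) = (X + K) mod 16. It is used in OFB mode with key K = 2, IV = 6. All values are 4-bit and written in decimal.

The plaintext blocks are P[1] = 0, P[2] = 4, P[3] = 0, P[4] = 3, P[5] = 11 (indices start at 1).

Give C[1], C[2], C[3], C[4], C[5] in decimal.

C[1] = 8, C[2] = 14, C[3] = 12, C[4] = 13, C[5] = 11

OFB encryption: S_i = E(K, S_{i−1}) with S_{0} = IV; C_i = P_i ⊕ S_i.
C[1]: S = E(K, 6) = 8; 0 ⊕ 8 = 8.
C[2]: S = E(K, 8) = 10; 4 ⊕ 10 = 14.
C[3]: S = E(K, 10) = 12; 0 ⊕ 12 = 12.
C[4]: S = E(K, 12) = 14; 3 ⊕ 14 = 13.
C[5]: S = E(K, 14) = 0; 11 ⊕ 0 = 11.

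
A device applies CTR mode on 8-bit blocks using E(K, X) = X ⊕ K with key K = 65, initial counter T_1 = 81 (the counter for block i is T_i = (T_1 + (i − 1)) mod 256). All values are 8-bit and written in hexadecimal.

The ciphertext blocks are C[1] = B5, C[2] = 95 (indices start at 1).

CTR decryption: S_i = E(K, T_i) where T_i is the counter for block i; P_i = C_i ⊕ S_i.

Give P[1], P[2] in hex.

P[1] = 51, P[2] = 72

P[1]: T = 81, S = E(K, T) = E4; B5 ⊕ E4 = 51.
P[2]: T = 82, S = E(K, T) = E7; 95 ⊕ E7 = 72.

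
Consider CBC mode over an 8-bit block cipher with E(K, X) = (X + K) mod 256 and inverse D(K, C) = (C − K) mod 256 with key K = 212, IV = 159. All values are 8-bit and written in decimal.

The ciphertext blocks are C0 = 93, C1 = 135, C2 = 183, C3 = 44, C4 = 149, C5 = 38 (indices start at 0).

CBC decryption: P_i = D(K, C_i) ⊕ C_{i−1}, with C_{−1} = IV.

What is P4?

P4: D(K, 149) = 193; 193 ⊕ 44 = 237.

P4 = 237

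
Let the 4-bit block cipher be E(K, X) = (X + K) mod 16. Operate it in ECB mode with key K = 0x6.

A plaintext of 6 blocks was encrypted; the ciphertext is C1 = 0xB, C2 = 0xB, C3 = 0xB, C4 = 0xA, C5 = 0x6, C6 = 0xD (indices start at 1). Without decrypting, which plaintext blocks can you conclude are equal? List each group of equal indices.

ECB encrypts each block independently with the same key, so equal ciphertext blocks imply equal plaintext blocks.
C1 = C2 = C3 = 0xB, so P1 = P2 = P3.

P1 = P2 = P3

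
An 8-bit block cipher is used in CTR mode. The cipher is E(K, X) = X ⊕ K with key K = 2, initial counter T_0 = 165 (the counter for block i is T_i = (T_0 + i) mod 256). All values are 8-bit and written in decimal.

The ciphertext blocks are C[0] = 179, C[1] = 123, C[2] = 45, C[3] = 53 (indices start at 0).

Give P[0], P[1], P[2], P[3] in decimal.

P[0] = 20, P[1] = 223, P[2] = 136, P[3] = 159

CTR decryption: S_i = E(K, T_i) where T_i is the counter for block i; P_i = C_i ⊕ S_i.
P[0]: T = 165, S = E(K, T) = 167; 179 ⊕ 167 = 20.
P[1]: T = 166, S = E(K, T) = 164; 123 ⊕ 164 = 223.
P[2]: T = 167, S = E(K, T) = 165; 45 ⊕ 165 = 136.
P[3]: T = 168, S = E(K, T) = 170; 53 ⊕ 170 = 159.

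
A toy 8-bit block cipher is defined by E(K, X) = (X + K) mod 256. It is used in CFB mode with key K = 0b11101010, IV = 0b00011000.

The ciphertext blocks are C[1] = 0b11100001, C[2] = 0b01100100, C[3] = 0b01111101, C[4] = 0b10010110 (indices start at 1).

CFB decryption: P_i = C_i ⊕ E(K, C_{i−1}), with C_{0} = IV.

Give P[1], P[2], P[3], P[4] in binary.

P[1] = 0b11100011, P[2] = 0b10101111, P[3] = 0b00110011, P[4] = 0b11110001

P[1]: E(K, 0b00011000) = 0b00000010; 0b11100001 ⊕ 0b00000010 = 0b11100011.
P[2]: E(K, 0b11100001) = 0b11001011; 0b01100100 ⊕ 0b11001011 = 0b10101111.
P[3]: E(K, 0b01100100) = 0b01001110; 0b01111101 ⊕ 0b01001110 = 0b00110011.
P[4]: E(K, 0b01111101) = 0b01100111; 0b10010110 ⊕ 0b01100111 = 0b11110001.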